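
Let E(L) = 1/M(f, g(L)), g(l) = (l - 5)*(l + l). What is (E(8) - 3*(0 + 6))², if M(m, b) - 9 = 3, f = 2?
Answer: 46225/144 ≈ 321.01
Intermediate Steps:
g(l) = 2*l*(-5 + l) (g(l) = (-5 + l)*(2*l) = 2*l*(-5 + l))
M(m, b) = 12 (M(m, b) = 9 + 3 = 12)
E(L) = 1/12
(E(8) - 3*(0 + 6))² = (1/12 - 3*(0 + 6))² = (1/12 - 3*6)² = (1/12 - 18)² = (-215/12)² = 46225/144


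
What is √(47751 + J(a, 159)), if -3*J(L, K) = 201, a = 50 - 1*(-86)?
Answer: 2*√11921 ≈ 218.37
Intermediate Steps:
a = 136 (a = 50 + 86 = 136)
J(L, K) = -67 (J(L, K) = -⅓*201 = -67)
√(47751 + J(a, 159)) = √(47751 - 67) = √47684 = 2*√11921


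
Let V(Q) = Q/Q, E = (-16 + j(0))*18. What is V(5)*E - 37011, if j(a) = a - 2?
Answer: -37335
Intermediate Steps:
j(a) = -2 + a
E = -324 (E = (-16 + (-2 + 0))*18 = (-16 - 2)*18 = -18*18 = -324)
V(Q) = 1
V(5)*E - 37011 = 1*(-324) - 37011 = -324 - 37011 = -37335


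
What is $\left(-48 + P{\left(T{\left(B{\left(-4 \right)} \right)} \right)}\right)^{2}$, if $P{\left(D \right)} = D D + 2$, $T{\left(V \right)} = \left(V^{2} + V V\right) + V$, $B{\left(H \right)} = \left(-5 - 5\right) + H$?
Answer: $20402694244$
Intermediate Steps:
$B{\left(H \right)} = -10 + H$
$T{\left(V \right)} = V + 2 V^{2}$ ($T{\left(V \right)} = \left(V^{2} + V^{2}\right) + V = 2 V^{2} + V = V + 2 V^{2}$)
$P{\left(D \right)} = 2 + D^{2}$ ($P{\left(D \right)} = D^{2} + 2 = 2 + D^{2}$)
$\left(-48 + P{\left(T{\left(B{\left(-4 \right)} \right)} \right)}\right)^{2} = \left(-48 + \left(2 + \left(\left(-10 - 4\right) \left(1 + 2 \left(-10 - 4\right)\right)\right)^{2}\right)\right)^{2} = \left(-48 + \left(2 + \left(- 14 \left(1 + 2 \left(-14\right)\right)\right)^{2}\right)\right)^{2} = \left(-48 + \left(2 + \left(- 14 \left(1 - 28\right)\right)^{2}\right)\right)^{2} = \left(-48 + \left(2 + \left(\left(-14\right) \left(-27\right)\right)^{2}\right)\right)^{2} = \left(-48 + \left(2 + 378^{2}\right)\right)^{2} = \left(-48 + \left(2 + 142884\right)\right)^{2} = \left(-48 + 142886\right)^{2} = 142838^{2} = 20402694244$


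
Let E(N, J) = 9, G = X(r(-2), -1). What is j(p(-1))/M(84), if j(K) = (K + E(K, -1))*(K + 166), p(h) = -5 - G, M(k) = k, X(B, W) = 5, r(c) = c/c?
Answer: -13/7 ≈ -1.8571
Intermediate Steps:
r(c) = 1
G = 5
p(h) = -10 (p(h) = -5 - 1*5 = -5 - 5 = -10)
j(K) = (9 + K)*(166 + K) (j(K) = (K + 9)*(K + 166) = (9 + K)*(166 + K))
j(p(-1))/M(84) = (1494 + (-10)² + 175*(-10))/84 = (1494 + 100 - 1750)*(1/84) = -156*1/84 = -13/7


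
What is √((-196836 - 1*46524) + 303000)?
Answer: 2*√14910 ≈ 244.21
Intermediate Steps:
√((-196836 - 1*46524) + 303000) = √((-196836 - 46524) + 303000) = √(-243360 + 303000) = √59640 = 2*√14910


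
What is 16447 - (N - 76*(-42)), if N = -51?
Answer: 13306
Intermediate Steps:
16447 - (N - 76*(-42)) = 16447 - (-51 - 76*(-42)) = 16447 - (-51 + 3192) = 16447 - 1*3141 = 16447 - 3141 = 13306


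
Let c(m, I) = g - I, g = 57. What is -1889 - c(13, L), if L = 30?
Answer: -1916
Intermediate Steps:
c(m, I) = 57 - I
-1889 - c(13, L) = -1889 - (57 - 1*30) = -1889 - (57 - 30) = -1889 - 1*27 = -1889 - 27 = -1916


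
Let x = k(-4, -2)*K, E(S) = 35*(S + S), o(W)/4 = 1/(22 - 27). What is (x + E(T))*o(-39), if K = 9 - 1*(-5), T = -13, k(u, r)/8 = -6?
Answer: 6328/5 ≈ 1265.6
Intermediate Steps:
k(u, r) = -48 (k(u, r) = 8*(-6) = -48)
o(W) = -⅘ (o(W) = 4/(22 - 27) = 4/(-5) = 4*(-⅕) = -⅘)
K = 14 (K = 9 + 5 = 14)
E(S) = 70*S (E(S) = 35*(2*S) = 70*S)
x = -672 (x = -48*14 = -672)
(x + E(T))*o(-39) = (-672 + 70*(-13))*(-⅘) = (-672 - 910)*(-⅘) = -1582*(-⅘) = 6328/5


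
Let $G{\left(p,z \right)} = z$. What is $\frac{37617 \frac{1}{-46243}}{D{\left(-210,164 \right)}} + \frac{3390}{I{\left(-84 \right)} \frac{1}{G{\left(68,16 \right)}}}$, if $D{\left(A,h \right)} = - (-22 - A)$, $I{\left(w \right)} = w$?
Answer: $- \frac{39295188361}{60855788} \approx -645.71$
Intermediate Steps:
$D{\left(A,h \right)} = 22 + A$
$\frac{37617 \frac{1}{-46243}}{D{\left(-210,164 \right)}} + \frac{3390}{I{\left(-84 \right)} \frac{1}{G{\left(68,16 \right)}}} = \frac{37617 \frac{1}{-46243}}{22 - 210} + \frac{3390}{\left(-84\right) \frac{1}{16}} = \frac{37617 \left(- \frac{1}{46243}\right)}{-188} + \frac{3390}{\left(-84\right) \frac{1}{16}} = \left(- \frac{37617}{46243}\right) \left(- \frac{1}{188}\right) + \frac{3390}{- \frac{21}{4}} = \frac{37617}{8693684} + 3390 \left(- \frac{4}{21}\right) = \frac{37617}{8693684} - \frac{4520}{7} = - \frac{39295188361}{60855788}$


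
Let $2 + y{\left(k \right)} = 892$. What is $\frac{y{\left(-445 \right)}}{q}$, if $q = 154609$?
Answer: $\frac{890}{154609} \approx 0.0057565$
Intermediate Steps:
$y{\left(k \right)} = 890$ ($y{\left(k \right)} = -2 + 892 = 890$)
$\frac{y{\left(-445 \right)}}{q} = \frac{890}{154609}$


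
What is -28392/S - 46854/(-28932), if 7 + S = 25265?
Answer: 30166749/60897038 ≈ 0.49537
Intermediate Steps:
S = 25258 (S = -7 + 25265 = 25258)
-28392/S - 46854/(-28932) = -28392/25258 - 46854/(-28932) = -28392*1/25258 - 46854*(-1/28932) = -14196/12629 + 7809/4822 = 30166749/60897038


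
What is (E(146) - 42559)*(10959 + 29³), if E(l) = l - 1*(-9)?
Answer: -1498896592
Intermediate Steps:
E(l) = 9 + l (E(l) = l + 9 = 9 + l)
(E(146) - 42559)*(10959 + 29³) = ((9 + 146) - 42559)*(10959 + 29³) = (155 - 42559)*(10959 + 24389) = -42404*35348 = -1498896592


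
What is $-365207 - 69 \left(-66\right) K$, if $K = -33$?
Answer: $-515489$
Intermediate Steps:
$-365207 - 69 \left(-66\right) K = -365207 - 69 \left(-66\right) \left(-33\right) = -365207 - \left(-4554\right) \left(-33\right) = -365207 - 150282 = -515489$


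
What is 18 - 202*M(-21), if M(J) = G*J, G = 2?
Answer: 8502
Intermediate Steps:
M(J) = 2*J
18 - 202*M(-21) = 18 - 404*(-21) = 18 - 202*(-42) = 18 + 8484 = 8502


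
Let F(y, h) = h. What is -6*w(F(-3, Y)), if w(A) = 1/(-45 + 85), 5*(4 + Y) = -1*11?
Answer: -3/20 ≈ -0.15000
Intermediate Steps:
Y = -31/5 (Y = -4 + (-1*11)/5 = -4 + (⅕)*(-11) = -4 - 11/5 = -31/5 ≈ -6.2000)
w(A) = 1/40
-6*w(F(-3, Y)) = -6*1/40 = -3/20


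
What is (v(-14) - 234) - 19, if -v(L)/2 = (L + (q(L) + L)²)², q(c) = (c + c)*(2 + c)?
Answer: -21494938053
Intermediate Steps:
q(c) = 2*c*(2 + c) (q(c) = (2*c)*(2 + c) = 2*c*(2 + c))
v(L) = -2*(L + (L + 2*L*(2 + L))²)² (v(L) = -2*(L + (2*L*(2 + L) + L)²)² = -2*(L + (L + 2*L*(2 + L))²)²)
(v(-14) - 234) - 19 = (-2*(-14)²*(1 - 14*(5 + 2*(-14))²)² - 234) - 19 = (-2*196*(1 - 14*(5 - 28)²)² - 234) - 19 = (-2*196*(1 - 14*(-23)²)² - 234) - 19 = (-2*196*(1 - 14*529)² - 234) - 19 = (-2*196*(1 - 7406)² - 234) - 19 = (-2*196*(-7405)² - 234) - 19 = (-2*196*54834025 - 234) - 19 = (-21494937800 - 234) - 19 = -21494938034 - 19 = -21494938053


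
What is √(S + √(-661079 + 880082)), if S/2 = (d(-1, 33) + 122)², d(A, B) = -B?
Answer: √(15842 + √219003) ≈ 127.71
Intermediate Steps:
S = 15842 (S = 2*(-1*33 + 122)² = 2*(-33 + 122)² = 2*89² = 2*7921 = 15842)
√(S + √(-661079 + 880082)) = √(15842 + √(-661079 + 880082)) = √(15842 + √219003)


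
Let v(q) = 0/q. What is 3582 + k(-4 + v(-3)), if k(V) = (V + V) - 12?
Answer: 3562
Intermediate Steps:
v(q) = 0
k(V) = -12 + 2*V (k(V) = 2*V - 12 = -12 + 2*V)
3582 + k(-4 + v(-3)) = 3582 + (-12 + 2*(-4 + 0)) = 3582 + (-12 + 2*(-4)) = 3582 + (-12 - 8) = 3582 - 20 = 3562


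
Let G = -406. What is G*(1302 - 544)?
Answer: -307748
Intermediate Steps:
G*(1302 - 544) = -406*(1302 - 544) = -406*758 = -307748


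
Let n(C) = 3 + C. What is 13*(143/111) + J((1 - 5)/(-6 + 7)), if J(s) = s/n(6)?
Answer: 5429/333 ≈ 16.303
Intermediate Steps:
J(s) = s/9 (J(s) = s/(3 + 6) = s/9)
13*(143/111) + J((1 - 5)/(-6 + 7)) = 13*(143/111) + ((1 - 5)/(-6 + 7))/9 = 13*(143*(1/111)) + (-4/1)/9 = 13*(143/111) + (-4*1)/9 = 1859/111 + (1/9)*(-4) = 1859/111 - 4/9 = 5429/333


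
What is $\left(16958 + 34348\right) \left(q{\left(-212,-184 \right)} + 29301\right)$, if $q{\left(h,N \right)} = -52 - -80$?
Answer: $1504753674$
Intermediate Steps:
$q{\left(h,N \right)} = 28$ ($q{\left(h,N \right)} = -52 + 80 = 28$)
$\left(16958 + 34348\right) \left(q{\left(-212,-184 \right)} + 29301\right) = \left(16958 + 34348\right) \left(28 + 29301\right) = 51306 \cdot 29329 = 1504753674$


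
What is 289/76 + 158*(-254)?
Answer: -3049743/76 ≈ -40128.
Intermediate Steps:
289/76 + 158*(-254) = 289*(1/76) - 40132 = 289/76 - 40132 = -3049743/76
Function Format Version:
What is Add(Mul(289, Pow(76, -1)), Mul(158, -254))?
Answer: Rational(-3049743, 76) ≈ -40128.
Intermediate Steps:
Add(Mul(289, Pow(76, -1)), Mul(158, -254)) = Add(Mul(289, Rational(1, 76)), -40132) = Add(Rational(289, 76), -40132) = Rational(-3049743, 76)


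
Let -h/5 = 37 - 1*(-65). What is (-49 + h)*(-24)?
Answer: 13416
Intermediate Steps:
h = -510 (h = -5*(37 - 1*(-65)) = -5*(37 + 65) = -5*102 = -510)
(-49 + h)*(-24) = (-49 - 510)*(-24) = -559*(-24) = 13416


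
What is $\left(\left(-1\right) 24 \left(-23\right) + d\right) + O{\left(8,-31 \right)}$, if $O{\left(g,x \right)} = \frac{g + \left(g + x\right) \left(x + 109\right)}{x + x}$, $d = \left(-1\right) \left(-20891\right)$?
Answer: $\frac{665626}{31} \approx 21472.0$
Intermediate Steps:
$d = 20891$
$O{\left(g,x \right)} = \frac{g + \left(109 + x\right) \left(g + x\right)}{2 x}$ ($O{\left(g,x \right)} = \frac{g + \left(g + x\right) \left(109 + x\right)}{2 x} = \left(g + \left(109 + x\right) \left(g + x\right)\right) \frac{1}{2 x} = \frac{g + \left(109 + x\right) \left(g + x\right)}{2 x}$)
$\left(\left(-1\right) 24 \left(-23\right) + d\right) + O{\left(8,-31 \right)} = \left(\left(-1\right) 24 \left(-23\right) + 20891\right) + \frac{110 \cdot 8 - 31 \left(109 + 8 - 31\right)}{2 \left(-31\right)} = \left(\left(-24\right) \left(-23\right) + 20891\right) + \frac{1}{2} \left(- \frac{1}{31}\right) \left(880 - 2666\right) = \left(552 + 20891\right) + \frac{1}{2} \left(- \frac{1}{31}\right) \left(880 - 2666\right) = 21443 + \frac{1}{2} \left(- \frac{1}{31}\right) \left(-1786\right) = 21443 + \frac{893}{31} = \frac{665626}{31}$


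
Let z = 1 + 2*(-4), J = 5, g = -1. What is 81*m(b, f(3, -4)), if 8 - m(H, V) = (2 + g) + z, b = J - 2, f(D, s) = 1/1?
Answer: 1134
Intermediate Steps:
f(D, s) = 1
z = -7 (z = 1 - 8 = -7)
b = 3 (b = 5 - 2 = 3)
m(H, V) = 14 (m(H, V) = 8 - ((2 - 1) - 7) = 8 - (1 - 7) = 8 - 1*(-6) = 8 + 6 = 14)
81*m(b, f(3, -4)) = 81*14 = 1134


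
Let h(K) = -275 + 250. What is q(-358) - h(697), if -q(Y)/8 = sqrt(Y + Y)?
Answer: 25 - 16*I*sqrt(179) ≈ 25.0 - 214.07*I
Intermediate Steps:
q(Y) = -8*sqrt(2)*sqrt(Y) (q(Y) = -8*sqrt(Y + Y) = -8*sqrt(2)*sqrt(Y))
h(K) = -25
q(-358) - h(697) = -8*sqrt(2)*sqrt(-358) - 1*(-25) = -8*sqrt(2)*I*sqrt(358) + 25 = -16*I*sqrt(179) + 25 = 25 - 16*I*sqrt(179)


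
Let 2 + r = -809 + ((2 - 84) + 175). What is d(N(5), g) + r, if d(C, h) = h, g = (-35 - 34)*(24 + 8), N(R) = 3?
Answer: -2926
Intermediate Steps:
g = -2208 (g = -69*32 = -2208)
r = -718 (r = -2 + (-809 + ((2 - 84) + 175)) = -2 + (-809 + (-82 + 175)) = -2 + (-809 + 93) = -2 - 716 = -718)
d(N(5), g) + r = -2208 - 718 = -2926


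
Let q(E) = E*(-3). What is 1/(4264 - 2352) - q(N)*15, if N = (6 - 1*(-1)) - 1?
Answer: 516241/1912 ≈ 270.00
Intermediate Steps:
N = 6 (N = (6 + 1) - 1 = 7 - 1 = 6)
q(E) = -3*E
1/(4264 - 2352) - q(N)*15 = 1/(4264 - 2352) - (-3*6)*15 = 1/1912 - (-18)*15 = 1/1912 - 1*(-270) = 1/1912 + 270 = 516241/1912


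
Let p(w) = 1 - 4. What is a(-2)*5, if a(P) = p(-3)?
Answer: -15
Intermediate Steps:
p(w) = -3
a(P) = -3
a(-2)*5 = -3*5 = -15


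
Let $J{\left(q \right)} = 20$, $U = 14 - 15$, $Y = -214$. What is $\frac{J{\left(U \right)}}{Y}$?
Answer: $- \frac{10}{107} \approx -0.093458$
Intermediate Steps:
$U = -1$
$\frac{J{\left(U \right)}}{Y} = \frac{20}{-214} = 20 \left(- \frac{1}{214}\right) = - \frac{10}{107}$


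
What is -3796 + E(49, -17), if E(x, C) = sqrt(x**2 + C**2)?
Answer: -3796 + sqrt(2690) ≈ -3744.1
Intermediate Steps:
E(x, C) = sqrt(C**2 + x**2)
-3796 + E(49, -17) = -3796 + sqrt((-17)**2 + 49**2) = -3796 + sqrt(289 + 2401) = -3796 + sqrt(2690)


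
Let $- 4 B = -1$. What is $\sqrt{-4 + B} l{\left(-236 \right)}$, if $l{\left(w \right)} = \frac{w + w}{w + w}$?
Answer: $\frac{i \sqrt{15}}{2} \approx 1.9365 i$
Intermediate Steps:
$l{\left(w \right)} = 1$ ($l{\left(w \right)} = \frac{2 w}{2 w} = 2 w \frac{1}{2 w} = 1$)
$B = \frac{1}{4}$ ($B = \left(- \frac{1}{4}\right) \left(-1\right) = \frac{1}{4} \approx 0.25$)
$\sqrt{-4 + B} l{\left(-236 \right)} = \sqrt{-4 + \frac{1}{4}} \cdot 1 = \sqrt{- \frac{15}{4}} \cdot 1 = \frac{i \sqrt{15}}{2} \cdot 1 = \frac{i \sqrt{15}}{2}$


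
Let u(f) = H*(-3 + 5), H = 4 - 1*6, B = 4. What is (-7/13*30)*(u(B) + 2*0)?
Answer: 840/13 ≈ 64.615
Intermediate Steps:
H = -2 (H = 4 - 6 = -2)
u(f) = -4 (u(f) = -2*(-3 + 5) = -2*2 = -4)
(-7/13*30)*(u(B) + 2*0) = (-7/13*30)*(-4 + 2*0) = (-7*1/13*30)*(-4 + 0) = -7/13*30*(-4) = -210/13*(-4) = 840/13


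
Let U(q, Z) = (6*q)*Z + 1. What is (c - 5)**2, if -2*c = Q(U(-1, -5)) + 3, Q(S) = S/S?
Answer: 49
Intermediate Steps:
U(q, Z) = 1 + 6*Z*q (U(q, Z) = 6*Z*q + 1 = 1 + 6*Z*q)
Q(S) = 1
c = -2 (c = -(1 + 3)/2 = -1/2*4 = -2)
(c - 5)**2 = (-2 - 5)**2 = (-7)**2 = 49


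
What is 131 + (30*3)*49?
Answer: 4541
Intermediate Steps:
131 + (30*3)*49 = 131 + 90*49 = 131 + 4410 = 4541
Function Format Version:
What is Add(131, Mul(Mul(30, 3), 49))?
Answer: 4541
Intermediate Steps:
Add(131, Mul(Mul(30, 3), 49)) = Add(131, Mul(90, 49)) = Add(131, 4410) = 4541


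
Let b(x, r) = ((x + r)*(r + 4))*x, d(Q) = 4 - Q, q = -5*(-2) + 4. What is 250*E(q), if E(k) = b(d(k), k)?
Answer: -180000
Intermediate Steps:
q = 14 (q = 10 + 4 = 14)
b(x, r) = x*(4 + r)*(r + x) (b(x, r) = ((r + x)*(4 + r))*x = ((4 + r)*(r + x))*x = x*(4 + r)*(r + x))
E(k) = (4 - k)*(16 + k² + k*(4 - k)) (E(k) = (4 - k)*(k² + 4*k + 4*(4 - k) + k*(4 - k)) = (4 - k)*(k² + 4*k + (16 - 4*k) + k*(4 - k)) = (4 - k)*(16 + k² + k*(4 - k)))
250*E(q) = 250*(64 - 4*14²) = 250*(64 - 4*196) = 250*(64 - 784) = 250*(-720) = -180000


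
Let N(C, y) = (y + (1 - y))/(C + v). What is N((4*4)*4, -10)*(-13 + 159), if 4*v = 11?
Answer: 584/267 ≈ 2.1873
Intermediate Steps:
v = 11/4 (v = (¼)*11 = 11/4 ≈ 2.7500)
N(C, y) = 1/(11/4 + C) (N(C, y) = (y + (1 - y))/(C + 11/4) = 1/(11/4 + C))
N((4*4)*4, -10)*(-13 + 159) = (4/(11 + 4*((4*4)*4)))*(-13 + 159) = (4/(11 + 4*(16*4)))*146 = (4/(11 + 4*64))*146 = (4/(11 + 256))*146 = (4/267)*146 = 584/267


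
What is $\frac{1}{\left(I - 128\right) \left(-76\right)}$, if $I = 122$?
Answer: $\frac{1}{456} \approx 0.002193$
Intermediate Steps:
$\frac{1}{\left(I - 128\right) \left(-76\right)} = \frac{1}{\left(122 - 128\right) \left(-76\right)} = \frac{1}{\left(-6\right) \left(-76\right)} = \frac{1}{456}$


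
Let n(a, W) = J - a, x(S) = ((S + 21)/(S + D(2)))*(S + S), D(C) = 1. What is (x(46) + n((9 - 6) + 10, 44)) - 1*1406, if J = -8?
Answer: -60905/47 ≈ -1295.9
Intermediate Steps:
x(S) = 2*S*(21 + S)/(1 + S) (x(S) = ((S + 21)/(S + 1))*(S + S) = ((21 + S)/(1 + S))*(2*S) = 2*S*(21 + S)/(1 + S))
n(a, W) = -8 - a
(x(46) + n((9 - 6) + 10, 44)) - 1*1406 = (2*46*(21 + 46)/(1 + 46) + (-8 - ((9 - 6) + 10))) - 1*1406 = (2*46*67/47 + (-8 - (3 + 10))) - 1406 = (2*46*(1/47)*67 + (-8 - 1*13)) - 1406 = (6164/47 + (-8 - 13)) - 1406 = (6164/47 - 21) - 1406 = 5177/47 - 1406 = -60905/47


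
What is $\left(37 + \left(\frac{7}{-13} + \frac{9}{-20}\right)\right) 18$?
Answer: $\frac{84267}{130} \approx 648.21$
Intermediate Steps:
$\left(37 + \left(\frac{7}{-13} + \frac{9}{-20}\right)\right) 18 = \left(37 + \left(7 \left(- \frac{1}{13}\right) + 9 \left(- \frac{1}{20}\right)\right)\right) 18 = \left(37 - \frac{257}{260}\right) 18 = \frac{9363}{260} \cdot 18 = \frac{84267}{130}$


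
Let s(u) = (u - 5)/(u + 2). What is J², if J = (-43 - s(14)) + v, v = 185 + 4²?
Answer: 6345361/256 ≈ 24787.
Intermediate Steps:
s(u) = (-5 + u)/(2 + u)
v = 201 (v = 185 + 16 = 201)
J = 2519/16 (J = (-43 - (-5 + 14)/(2 + 14)) + 201 = (-43 - 9/16) + 201 = -697/16 + 201 = 2519/16 ≈ 157.44)
J² = (2519/16)² = 6345361/256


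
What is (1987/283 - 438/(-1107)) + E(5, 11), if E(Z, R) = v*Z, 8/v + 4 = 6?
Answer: 2863061/104427 ≈ 27.417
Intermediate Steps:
v = 4 (v = 8/(-4 + 6) = 8/2 = 8*(½) = 4)
E(Z, R) = 4*Z
(1987/283 - 438/(-1107)) + E(5, 11) = (1987/283 - 438/(-1107)) + 4*5 = (1987*(1/283) - 438*(-1/1107)) + 20 = (1987/283 + 146/369) + 20 = 774521/104427 + 20 = 2863061/104427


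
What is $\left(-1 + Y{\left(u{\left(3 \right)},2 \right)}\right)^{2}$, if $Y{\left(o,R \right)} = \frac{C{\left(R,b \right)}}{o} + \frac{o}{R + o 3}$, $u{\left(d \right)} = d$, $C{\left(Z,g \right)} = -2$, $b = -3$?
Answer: $\frac{2116}{1089} \approx 1.9431$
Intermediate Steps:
$Y{\left(o,R \right)} = - \frac{2}{o} + \frac{o}{R + 3 o}$ ($Y{\left(o,R \right)} = - \frac{2}{o} + \frac{o}{R + o 3} = - \frac{2}{o} + \frac{o}{R + 3 o}$)
$\left(-1 + Y{\left(u{\left(3 \right)},2 \right)}\right)^{2} = \left(-1 + \frac{3^{2} - 18 - 4}{3 \left(2 + 3 \cdot 3\right)}\right)^{2} = \left(-1 + \frac{9 - 18 - 4}{3 \left(2 + 9\right)}\right)^{2} = \left(-1 + \frac{1}{3} \cdot \frac{1}{11} \left(-13\right)\right)^{2} = \left(-1 - \frac{13}{33}\right)^{2} = \left(- \frac{46}{33}\right)^{2} = \frac{2116}{1089}$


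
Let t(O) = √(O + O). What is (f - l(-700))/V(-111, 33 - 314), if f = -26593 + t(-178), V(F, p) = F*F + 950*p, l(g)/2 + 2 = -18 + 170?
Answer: 26893/254629 - 2*I*√89/254629 ≈ 0.10562 - 7.41e-5*I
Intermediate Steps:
t(O) = √2*√O (t(O) = √(2*O) = √2*√O)
l(g) = 300 (l(g) = -4 + 2*(-18 + 170) = -4 + 2*152 = -4 + 304 = 300)
V(F, p) = F² + 950*p
f = -26593 + 2*I*√89 (f = -26593 + √2*√(-178) = -26593 + √2*(I*√178) = -26593 + 2*I*√89 ≈ -26593.0 + 18.868*I)
(f - l(-700))/V(-111, 33 - 314) = ((-26593 + 2*I*√89) - 1*300)/((-111)² + 950*(33 - 314)) = ((-26593 + 2*I*√89) - 300)/(12321 + 950*(-281)) = (-26893 + 2*I*√89)/(12321 - 266950) = (-26893 + 2*I*√89)/(-254629) = (-26893 + 2*I*√89)*(-1/254629) = 26893/254629 - 2*I*√89/254629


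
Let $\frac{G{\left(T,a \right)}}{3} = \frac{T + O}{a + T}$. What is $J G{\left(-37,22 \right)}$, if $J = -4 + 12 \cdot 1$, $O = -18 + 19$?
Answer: $\frac{288}{5} \approx 57.6$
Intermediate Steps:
$O = 1$
$G{\left(T,a \right)} = \frac{3 \left(1 + T\right)}{T + a}$ ($G{\left(T,a \right)} = 3 \frac{T + 1}{a + T} = 3 \frac{1 + T}{T + a} = \frac{3 \left(1 + T\right)}{T + a}$)
$J = 8$ ($J = -4 + 12 = 8$)
$J G{\left(-37,22 \right)} = 8 \frac{3 \left(1 - 37\right)}{-37 + 22} = 8 \cdot 3 \frac{1}{-15} \left(-36\right) = 8 \cdot 3 \left(- \frac{1}{15}\right) \left(-36\right) = 8 \cdot \frac{36}{5} = \frac{288}{5}$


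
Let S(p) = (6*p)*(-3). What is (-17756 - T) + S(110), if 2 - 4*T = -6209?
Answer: -85155/4 ≈ -21289.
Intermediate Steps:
T = 6211/4 (T = 1/2 - 1/4*(-6209) = 1/2 + 6209/4 = 6211/4 ≈ 1552.8)
S(p) = -18*p
(-17756 - T) + S(110) = (-17756 - 1*6211/4) - 18*110 = (-17756 - 6211/4) - 1980 = -77235/4 - 1980 = -85155/4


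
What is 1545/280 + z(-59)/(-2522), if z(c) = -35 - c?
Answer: 388977/70616 ≈ 5.5083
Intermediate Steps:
1545/280 + z(-59)/(-2522) = 1545/280 + (-35 - 1*(-59))/(-2522) = 1545*(1/280) + (-35 + 59)*(-1/2522) = 309/56 + 24*(-1/2522) = 309/56 - 12/1261 = 388977/70616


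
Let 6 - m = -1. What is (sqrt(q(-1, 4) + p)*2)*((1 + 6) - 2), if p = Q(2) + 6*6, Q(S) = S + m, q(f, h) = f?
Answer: 20*sqrt(11) ≈ 66.333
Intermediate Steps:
m = 7 (m = 6 - 1*(-1) = 6 + 1 = 7)
Q(S) = 7 + S (Q(S) = S + 7 = 7 + S)
p = 45 (p = (7 + 2) + 6*6 = 9 + 36 = 45)
(sqrt(q(-1, 4) + p)*2)*((1 + 6) - 2) = (sqrt(-1 + 45)*2)*((1 + 6) - 2) = (sqrt(44)*2)*(7 - 2) = ((2*sqrt(11))*2)*5 = (4*sqrt(11))*5 = 20*sqrt(11)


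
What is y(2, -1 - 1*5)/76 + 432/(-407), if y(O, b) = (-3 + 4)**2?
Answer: -32425/30932 ≈ -1.0483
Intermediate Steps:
y(O, b) = 1 (y(O, b) = 1**2 = 1)
y(2, -1 - 1*5)/76 + 432/(-407) = 1/76 + 432/(-407) = 1*(1/76) + 432*(-1/407) = 1/76 - 432/407 = -32425/30932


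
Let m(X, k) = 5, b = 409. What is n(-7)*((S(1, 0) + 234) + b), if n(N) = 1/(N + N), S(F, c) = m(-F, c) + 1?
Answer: -649/14 ≈ -46.357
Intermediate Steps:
S(F, c) = 6 (S(F, c) = 5 + 1 = 6)
n(N) = 1/(2*N)
n(-7)*((S(1, 0) + 234) + b) = ((1/2)/(-7))*((6 + 234) + 409) = ((1/2)*(-1/7))*(240 + 409) = -1/14*649 = -649/14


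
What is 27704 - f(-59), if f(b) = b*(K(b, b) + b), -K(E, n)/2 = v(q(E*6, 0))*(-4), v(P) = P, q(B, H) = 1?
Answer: 24695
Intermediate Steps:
K(E, n) = 8 (K(E, n) = -2*(-4) = 8)
f(b) = b*(8 + b)
27704 - f(-59) = 27704 - (-59)*(8 - 59) = 27704 - (-59)*(-51) = 27704 - 1*3009 = 27704 - 3009 = 24695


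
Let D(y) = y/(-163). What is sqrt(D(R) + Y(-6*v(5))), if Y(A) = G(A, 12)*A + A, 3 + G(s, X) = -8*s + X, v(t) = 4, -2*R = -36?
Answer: I*sqrt(128809446)/163 ≈ 69.628*I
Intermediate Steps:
R = 18 (R = -1/2*(-36) = 18)
D(y) = -y/163 (D(y) = y*(-1/163) = -y/163)
G(s, X) = -3 + X - 8*s (G(s, X) = -3 + (-8*s + X) = -3 + (X - 8*s) = -3 + X - 8*s)
Y(A) = A + A*(9 - 8*A) (Y(A) = (-3 + 12 - 8*A)*A + A = (9 - 8*A)*A + A = A*(9 - 8*A) + A = A + A*(9 - 8*A))
sqrt(D(R) + Y(-6*v(5))) = sqrt(-1/163*18 + 2*(-6*4)*(5 - (-24)*4)) = sqrt(-18/163 + 2*(-24)*(5 - 4*(-24))) = sqrt(-18/163 + 2*(-24)*(5 + 96)) = sqrt(-18/163 + 2*(-24)*101) = sqrt(-18/163 - 4848) = sqrt(-790242/163) = I*sqrt(128809446)/163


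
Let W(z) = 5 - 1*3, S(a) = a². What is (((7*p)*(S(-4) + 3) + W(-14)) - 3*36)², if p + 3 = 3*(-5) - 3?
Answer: 8404201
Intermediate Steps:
p = -21 (p = -3 + (3*(-5) - 3) = -3 + (-15 - 3) = -3 - 18 = -21)
W(z) = 2 (W(z) = 5 - 3 = 2)
(((7*p)*(S(-4) + 3) + W(-14)) - 3*36)² = (((7*(-21))*((-4)² + 3) + 2) - 3*36)² = ((-147*(16 + 3) + 2) - 108)² = ((-147*19 + 2) - 108)² = ((-2793 + 2) - 108)² = (-2791 - 108)² = (-2899)² = 8404201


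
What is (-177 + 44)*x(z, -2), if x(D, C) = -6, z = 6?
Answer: 798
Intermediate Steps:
(-177 + 44)*x(z, -2) = (-177 + 44)*(-6) = -133*(-6) = 798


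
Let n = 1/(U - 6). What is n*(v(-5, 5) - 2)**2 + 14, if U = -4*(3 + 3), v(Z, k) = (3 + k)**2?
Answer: -1712/15 ≈ -114.13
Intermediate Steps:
U = -24 (U = -4*6 = -24)
n = -1/30 (n = 1/(-24 - 6) = 1/(-30) = -1/30 ≈ -0.033333)
n*(v(-5, 5) - 2)**2 + 14 = -((3 + 5)**2 - 2)**2/30 + 14 = -(8**2 - 2)**2/30 + 14 = -(64 - 2)**2/30 + 14 = -1/30*62**2 + 14 = -1/30*3844 + 14 = -1922/15 + 14 = -1712/15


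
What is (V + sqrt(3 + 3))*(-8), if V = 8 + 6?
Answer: -112 - 8*sqrt(6) ≈ -131.60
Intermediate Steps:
V = 14
(V + sqrt(3 + 3))*(-8) = (14 + sqrt(3 + 3))*(-8) = (14 + sqrt(6))*(-8) = -112 - 8*sqrt(6)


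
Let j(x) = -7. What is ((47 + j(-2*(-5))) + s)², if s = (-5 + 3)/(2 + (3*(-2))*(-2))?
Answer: 77841/49 ≈ 1588.6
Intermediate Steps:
s = -⅐ (s = -2/(2 - 6*(-2)) = -2/(2 + 12) = -2/14 = (1/14)*(-2) = -⅐ ≈ -0.14286)
((47 + j(-2*(-5))) + s)² = ((47 - 7) - ⅐)² = (40 - ⅐)² = (279/7)² = 77841/49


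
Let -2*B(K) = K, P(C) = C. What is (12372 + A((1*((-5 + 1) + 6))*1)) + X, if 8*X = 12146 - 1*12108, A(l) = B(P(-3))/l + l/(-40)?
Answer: 247549/20 ≈ 12377.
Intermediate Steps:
B(K) = -K/2
A(l) = -l/40 + 3/(2*l) (A(l) = (-1/2*(-3))/l + l/(-40) = 3/(2*l) + l*(-1/40) = 3/(2*l) - l/40 = -l/40 + 3/(2*l))
X = 19/4 (X = (12146 - 1*12108)/8 = (12146 - 12108)/8 = (1/8)*38 = 19/4 ≈ 4.7500)
(12372 + A((1*((-5 + 1) + 6))*1)) + X = (12372 + (60 - ((1*((-5 + 1) + 6))*1)**2)/(40*(((1*((-5 + 1) + 6))*1)))) + 19/4 = (12372 + (60 - ((1*(-4 + 6))*1)**2)/(40*(((1*(-4 + 6))*1)))) + 19/4 = (12372 + (60 - ((1*2)*1)**2)/(40*(((1*2)*1)))) + 19/4 = (12372 + (60 - (2*1)**2)/(40*((2*1)))) + 19/4 = (12372 + (1/40)*(60 - 1*2**2)/2) + 19/4 = (12372 + (1/40)*(1/2)*(60 - 1*4)) + 19/4 = (12372 + (1/40)*(1/2)*(60 - 4)) + 19/4 = (12372 + (1/40)*(1/2)*56) + 19/4 = (12372 + 7/10) + 19/4 = 123727/10 + 19/4 = 247549/20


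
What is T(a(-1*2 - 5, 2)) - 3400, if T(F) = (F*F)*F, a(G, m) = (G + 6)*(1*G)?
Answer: -3057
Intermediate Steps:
a(G, m) = G*(6 + G) (a(G, m) = (6 + G)*G = G*(6 + G))
T(F) = F³ (T(F) = F²*F = F³)
T(a(-1*2 - 5, 2)) - 3400 = ((-1*2 - 5)*(6 + (-1*2 - 5)))³ - 3400 = ((-2 - 5)*(6 + (-2 - 5)))³ - 3400 = (-7*(6 - 7))³ - 3400 = (-7*(-1))³ - 3400 = 7³ - 3400 = 343 - 3400 = -3057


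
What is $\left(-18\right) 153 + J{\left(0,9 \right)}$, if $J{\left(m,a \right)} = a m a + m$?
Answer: $-2754$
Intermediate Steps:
$J{\left(m,a \right)} = m + m a^{2}$ ($J{\left(m,a \right)} = m a^{2} + m = m + m a^{2}$)
$\left(-18\right) 153 + J{\left(0,9 \right)} = \left(-18\right) 153 + 0 \left(1 + 9^{2}\right) = -2754 + 0 \left(1 + 81\right) = -2754 + 0 \cdot 82 = -2754 + 0 = -2754$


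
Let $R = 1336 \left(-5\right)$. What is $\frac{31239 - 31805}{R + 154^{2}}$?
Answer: $- \frac{283}{8518} \approx -0.033224$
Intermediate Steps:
$R = -6680$
$\frac{31239 - 31805}{R + 154^{2}} = \frac{31239 - 31805}{-6680 + 154^{2}} = - \frac{566}{-6680 + 23716} = - \frac{566}{17036} = \left(-566\right) \frac{1}{17036} = - \frac{283}{8518}$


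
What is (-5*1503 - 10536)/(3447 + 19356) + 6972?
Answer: 4817105/691 ≈ 6971.2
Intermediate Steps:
(-5*1503 - 10536)/(3447 + 19356) + 6972 = (-7515 - 10536)/22803 + 6972 = -18051*1/22803 + 6972 = -547/691 + 6972 = 4817105/691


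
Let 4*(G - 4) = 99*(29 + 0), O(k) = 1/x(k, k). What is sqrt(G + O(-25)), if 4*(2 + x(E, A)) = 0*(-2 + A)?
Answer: sqrt(2885)/2 ≈ 26.856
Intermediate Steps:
x(E, A) = -2 (x(E, A) = -2 + (0*(-2 + A))/4 = -2 + (1/4)*0 = -2 + 0 = -2)
O(k) = -1/2 (O(k) = 1/(-2) = -1/2)
G = 2887/4 (G = 4 + (99*(29 + 0))/4 = 4 + (99*29)/4 = 4 + (1/4)*2871 = 4 + 2871/4 = 2887/4 ≈ 721.75)
sqrt(G + O(-25)) = sqrt(2887/4 - 1/2) = sqrt(2885/4) = sqrt(2885)/2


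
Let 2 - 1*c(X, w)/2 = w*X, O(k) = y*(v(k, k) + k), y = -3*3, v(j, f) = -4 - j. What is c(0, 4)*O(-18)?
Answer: 144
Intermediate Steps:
y = -9
O(k) = 36 (O(k) = -9*((-4 - k) + k) = -9*(-4) = 36)
c(X, w) = 4 - 2*X*w (c(X, w) = 4 - 2*w*X = 4 - 2*X*w)
c(0, 4)*O(-18) = (4 - 2*0*4)*36 = (4 + 0)*36 = 4*36 = 144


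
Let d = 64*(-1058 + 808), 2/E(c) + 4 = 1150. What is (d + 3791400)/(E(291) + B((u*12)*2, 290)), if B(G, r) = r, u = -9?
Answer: 2163304200/166171 ≈ 13019.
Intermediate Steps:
E(c) = 1/573 (E(c) = 2/(-4 + 1150) = 2/1146 = 2*(1/1146) = 1/573)
d = -16000 (d = 64*(-250) = -16000)
(d + 3791400)/(E(291) + B((u*12)*2, 290)) = (-16000 + 3791400)/(1/573 + 290) = 3775400/(166171/573) = 3775400*(573/166171) = 2163304200/166171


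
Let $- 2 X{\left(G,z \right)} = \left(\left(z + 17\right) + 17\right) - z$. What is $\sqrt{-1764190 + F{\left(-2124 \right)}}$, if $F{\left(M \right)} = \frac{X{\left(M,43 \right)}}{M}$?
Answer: $\frac{i \sqrt{221081233037}}{354} \approx 1328.2 i$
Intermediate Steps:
$X{\left(G,z \right)} = -17$ ($X{\left(G,z \right)} = - \frac{\left(\left(z + 17\right) + 17\right) - z}{2} = - \frac{\left(\left(17 + z\right) + 17\right) - z}{2} = - \frac{\left(34 + z\right) - z}{2} = \left(- \frac{1}{2}\right) 34 = -17$)
$F{\left(M \right)} = - \frac{17}{M}$
$\sqrt{-1764190 + F{\left(-2124 \right)}} = \sqrt{-1764190 - \frac{17}{-2124}} = \sqrt{-1764190 - - \frac{17}{2124}} = \sqrt{-1764190 + \frac{17}{2124}} = \sqrt{- \frac{3747139543}{2124}} = \frac{i \sqrt{221081233037}}{354}$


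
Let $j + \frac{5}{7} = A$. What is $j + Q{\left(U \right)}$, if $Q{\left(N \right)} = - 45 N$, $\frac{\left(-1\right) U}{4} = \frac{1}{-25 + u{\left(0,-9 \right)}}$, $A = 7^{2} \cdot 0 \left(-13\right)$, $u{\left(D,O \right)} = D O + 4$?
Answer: $- \frac{65}{7} \approx -9.2857$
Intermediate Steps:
$u{\left(D,O \right)} = 4 + D O$
$A = 0$ ($A = 49 \cdot 0 \left(-13\right) = 0 \left(-13\right) = 0$)
$j = - \frac{5}{7}$ ($j = - \frac{5}{7} + 0 = - \frac{5}{7} \approx -0.71429$)
$U = \frac{4}{21}$ ($U = - \frac{4}{-25 + \left(4 + 0 \left(-9\right)\right)} = - \frac{4}{-25 + \left(4 + 0\right)} = - \frac{4}{-25 + 4} = - \frac{4}{-21} = \left(-4\right) \left(- \frac{1}{21}\right) = \frac{4}{21} \approx 0.19048$)
$j + Q{\left(U \right)} = - \frac{5}{7} - \frac{60}{7} = - \frac{65}{7}$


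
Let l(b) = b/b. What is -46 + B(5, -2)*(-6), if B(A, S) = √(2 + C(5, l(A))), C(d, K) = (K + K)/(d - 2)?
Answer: -46 - 4*√6 ≈ -55.798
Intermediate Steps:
l(b) = 1
C(d, K) = 2*K/(-2 + d) (C(d, K) = (2*K)/(-2 + d) = 2*K/(-2 + d))
B(A, S) = 2*√6/3 (B(A, S) = √(2 + 2*1/(-2 + 5)) = √(2 + 2*1/3) = √(2 + 2*1*(⅓)) = √(2 + ⅔) = √(8/3) = 2*√6/3)
-46 + B(5, -2)*(-6) = -46 + (2*√6/3)*(-6) = -46 - 4*√6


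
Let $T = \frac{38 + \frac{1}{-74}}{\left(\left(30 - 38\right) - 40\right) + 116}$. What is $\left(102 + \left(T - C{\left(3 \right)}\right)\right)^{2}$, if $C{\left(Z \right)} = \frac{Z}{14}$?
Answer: $\frac{12995859170529}{1240730176} \approx 10474.0$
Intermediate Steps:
$C{\left(Z \right)} = \frac{Z}{14}$ ($C{\left(Z \right)} = Z \frac{1}{14} = \frac{Z}{14}$)
$T = \frac{2811}{5032}$ ($T = \frac{38 - \frac{1}{74}}{\left(-8 - 40\right) + 116} = \frac{2811}{74 \left(-48 + 116\right)} = \frac{2811}{74 \cdot 68} = \frac{2811}{74} \cdot \frac{1}{68} = \frac{2811}{5032} \approx 0.55862$)
$\left(102 + \left(T - C{\left(3 \right)}\right)\right)^{2} = \left(102 + \left(\frac{2811}{5032} - \frac{1}{14} \cdot 3\right)\right)^{2} = \left(102 + \left(\frac{2811}{5032} - \frac{3}{14}\right)\right)^{2} = \left(102 + \frac{12129}{35224}\right)^{2} = \left(\frac{3604977}{35224}\right)^{2} = \frac{12995859170529}{1240730176}$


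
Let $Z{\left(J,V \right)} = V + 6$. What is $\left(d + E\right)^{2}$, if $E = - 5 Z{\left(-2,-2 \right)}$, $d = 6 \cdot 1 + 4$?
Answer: $100$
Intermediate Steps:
$Z{\left(J,V \right)} = 6 + V$
$d = 10$ ($d = 6 + 4 = 10$)
$E = -20$ ($E = - 5 \left(6 - 2\right) = \left(-5\right) 4 = -20$)
$\left(d + E\right)^{2} = \left(10 - 20\right)^{2} = \left(-10\right)^{2} = 100$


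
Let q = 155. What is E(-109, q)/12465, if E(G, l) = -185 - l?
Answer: -68/2493 ≈ -0.027276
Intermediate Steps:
E(-109, q)/12465 = (-185 - 1*155)/12465 = (-185 - 155)*(1/12465) = -340*1/12465 = -68/2493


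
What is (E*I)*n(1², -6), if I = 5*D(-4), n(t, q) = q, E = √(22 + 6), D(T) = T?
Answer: 240*√7 ≈ 634.98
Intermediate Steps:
E = 2*√7 (E = √28 = 2*√7 ≈ 5.2915)
I = -20 (I = 5*(-4) = -20)
(E*I)*n(1², -6) = ((2*√7)*(-20))*(-6) = -40*√7*(-6) = 240*√7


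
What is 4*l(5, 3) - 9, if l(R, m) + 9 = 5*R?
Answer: 55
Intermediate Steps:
l(R, m) = -9 + 5*R
4*l(5, 3) - 9 = 4*(-9 + 5*5) - 9 = 4*(-9 + 25) - 9 = 4*16 - 9 = 64 - 9 = 55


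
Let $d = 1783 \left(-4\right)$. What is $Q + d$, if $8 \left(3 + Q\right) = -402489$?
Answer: $- \frac{459569}{8} \approx -57446.0$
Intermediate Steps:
$Q = - \frac{402513}{8}$ ($Q = -3 + \frac{1}{8} \left(-402489\right) = -3 - \frac{402489}{8} = - \frac{402513}{8} \approx -50314.0$)
$d = -7132$
$Q + d = - \frac{402513}{8} - 7132 = - \frac{459569}{8}$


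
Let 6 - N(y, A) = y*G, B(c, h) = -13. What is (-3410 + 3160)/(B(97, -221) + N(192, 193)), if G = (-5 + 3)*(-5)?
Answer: 250/1927 ≈ 0.12974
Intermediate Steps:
G = 10 (G = -2*(-5) = 10)
N(y, A) = 6 - 10*y (N(y, A) = 6 - y*10 = 6 - 10*y)
(-3410 + 3160)/(B(97, -221) + N(192, 193)) = (-3410 + 3160)/(-13 + (6 - 10*192)) = -250/(-13 + (6 - 1920)) = -250/(-13 - 1914) = -250/(-1927) = -250*(-1/1927) = 250/1927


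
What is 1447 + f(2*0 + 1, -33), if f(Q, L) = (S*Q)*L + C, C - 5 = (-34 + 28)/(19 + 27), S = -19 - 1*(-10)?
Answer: 40224/23 ≈ 1748.9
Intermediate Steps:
S = -9 (S = -19 + 10 = -9)
C = 112/23 (C = 5 + (-34 + 28)/(19 + 27) = 5 - 6/46 = 5 - 6*1/46 = 5 - 3/23 = 112/23 ≈ 4.8696)
f(Q, L) = 112/23 - 9*L*Q (f(Q, L) = (-9*Q)*L + 112/23 = -9*L*Q + 112/23 = 112/23 - 9*L*Q)
1447 + f(2*0 + 1, -33) = 1447 + (112/23 - 9*(-33)*(2*0 + 1)) = 1447 + (112/23 - 9*(-33)*(0 + 1)) = 1447 + (112/23 - 9*(-33)*1) = 1447 + (112/23 + 297) = 1447 + 6943/23 = 40224/23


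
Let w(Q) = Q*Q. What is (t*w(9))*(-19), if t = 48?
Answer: -73872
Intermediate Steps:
w(Q) = Q²
(t*w(9))*(-19) = (48*9²)*(-19) = (48*81)*(-19) = 3888*(-19) = -73872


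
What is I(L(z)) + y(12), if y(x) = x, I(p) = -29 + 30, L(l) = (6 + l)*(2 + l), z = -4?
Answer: 13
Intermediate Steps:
L(l) = (2 + l)*(6 + l)
I(p) = 1
I(L(z)) + y(12) = 1 + 12 = 13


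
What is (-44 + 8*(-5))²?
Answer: 7056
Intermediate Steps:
(-44 + 8*(-5))² = (-44 - 40)² = (-84)² = 7056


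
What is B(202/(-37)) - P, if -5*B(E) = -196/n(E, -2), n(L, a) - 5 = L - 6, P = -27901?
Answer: 33334443/1195 ≈ 27895.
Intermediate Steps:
n(L, a) = -1 + L (n(L, a) = 5 + (L - 6) = 5 + (-6 + L) = -1 + L)
B(E) = 196/(5*(-1 + E)) (B(E) = -(-196)/(5*(-1 + E)) = 196/(5*(-1 + E)))
B(202/(-37)) - P = 196/(5*(-1 + 202/(-37))) - 1*(-27901) = 196/(5*(-1 + 202*(-1/37))) + 27901 = 196/(5*(-1 - 202/37)) + 27901 = 196/(5*(-239/37)) + 27901 = (196/5)*(-37/239) + 27901 = -7252/1195 + 27901 = 33334443/1195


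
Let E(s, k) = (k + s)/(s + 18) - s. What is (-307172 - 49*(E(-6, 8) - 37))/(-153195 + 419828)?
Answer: -1833967/1599798 ≈ -1.1464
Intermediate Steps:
E(s, k) = -s + (k + s)/(18 + s) (E(s, k) = (k + s)/(18 + s) - s = -s + (k + s)/(18 + s))
(-307172 - 49*(E(-6, 8) - 37))/(-153195 + 419828) = (-307172 - 49*((8 - 1*(-6)² - 17*(-6))/(18 - 6) - 37))/(-153195 + 419828) = (-307172 - 49*((8 - 1*36 + 102)/12 - 37))/266633 = (-307172 - 49*((8 - 36 + 102)/12 - 37))*(1/266633) = (-307172 - 49*((1/12)*74 - 37))*(1/266633) = (-307172 - 49*(37/6 - 37))*(1/266633) = (-307172 - 49*(-185/6))*(1/266633) = (-307172 + 9065/6)*(1/266633) = -1833967/6*1/266633 = -1833967/1599798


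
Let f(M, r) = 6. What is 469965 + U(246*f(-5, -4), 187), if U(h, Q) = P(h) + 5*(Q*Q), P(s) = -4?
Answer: 644806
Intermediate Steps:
U(h, Q) = -4 + 5*Q**2 (U(h, Q) = -4 + 5*(Q*Q) = -4 + 5*Q**2)
469965 + U(246*f(-5, -4), 187) = 469965 + (-4 + 5*187**2) = 469965 + (-4 + 5*34969) = 469965 + (-4 + 174845) = 469965 + 174841 = 644806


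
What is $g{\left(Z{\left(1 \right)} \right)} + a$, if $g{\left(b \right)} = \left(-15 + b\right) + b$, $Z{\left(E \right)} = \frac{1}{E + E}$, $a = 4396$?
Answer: $4382$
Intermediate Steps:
$Z{\left(E \right)} = \frac{1}{2 E}$
$g{\left(b \right)} = -15 + 2 b$
$g{\left(Z{\left(1 \right)} \right)} + a = \left(-15 + 2 \frac{1}{2 \cdot 1}\right) + 4396 = \left(-15 + 2 \cdot \frac{1}{2} \cdot 1\right) + 4396 = \left(-15 + 2 \cdot \frac{1}{2}\right) + 4396 = \left(-15 + 1\right) + 4396 = -14 + 4396 = 4382$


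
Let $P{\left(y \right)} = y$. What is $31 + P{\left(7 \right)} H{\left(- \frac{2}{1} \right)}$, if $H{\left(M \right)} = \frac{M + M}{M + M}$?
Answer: $38$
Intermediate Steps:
$H{\left(M \right)} = 1$ ($H{\left(M \right)} = \frac{2 M}{2 M} = 2 M \frac{1}{2 M} = 1$)
$31 + P{\left(7 \right)} H{\left(- \frac{2}{1} \right)} = 31 + 7 \cdot 1 = 31 + 7 = 38$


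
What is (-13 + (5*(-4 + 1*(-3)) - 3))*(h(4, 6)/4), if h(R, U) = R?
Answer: -51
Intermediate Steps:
(-13 + (5*(-4 + 1*(-3)) - 3))*(h(4, 6)/4) = (-13 + (5*(-4 + 1*(-3)) - 3))*(4/4) = (-13 + (5*(-4 - 3) - 3))*(4*(¼)) = (-13 + (5*(-7) - 3))*1 = (-13 + (-35 - 3))*1 = (-13 - 38)*1 = -51*1 = -51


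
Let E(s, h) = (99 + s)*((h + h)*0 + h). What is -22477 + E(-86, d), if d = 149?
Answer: -20540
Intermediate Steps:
E(s, h) = h*(99 + s) (E(s, h) = (99 + s)*((2*h)*0 + h) = (99 + s)*(0 + h) = (99 + s)*h = h*(99 + s))
-22477 + E(-86, d) = -22477 + 149*(99 - 86) = -22477 + 149*13 = -22477 + 1937 = -20540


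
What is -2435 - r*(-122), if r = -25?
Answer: -5485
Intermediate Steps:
-2435 - r*(-122) = -2435 - (-25)*(-122) = -2435 - 1*3050 = -2435 - 3050 = -5485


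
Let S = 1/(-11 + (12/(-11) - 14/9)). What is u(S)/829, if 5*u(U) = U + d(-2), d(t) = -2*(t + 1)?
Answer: 2603/5599895 ≈ 0.00046483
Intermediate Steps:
d(t) = -2 - 2*t (d(t) = -2*(1 + t) = -2 - 2*t)
S = -99/1351 (S = 1/(-11 + (12*(-1/11) - 14*⅑)) = 1/(-11 + (-12/11 - 14/9)) = 1/(-11 - 262/99) = 1/(-1351/99) = -99/1351 ≈ -0.073279)
u(U) = ⅖ + U/5 (u(U) = (U + (-2 - 2*(-2)))/5 = (U + (-2 + 4))/5 = (U + 2)/5 = (2 + U)/5 = ⅖ + U/5)
u(S)/829 = (⅖ + (⅕)*(-99/1351))/829 = (⅖ - 99/6755)*(1/829) = (2603/6755)*(1/829) = 2603/5599895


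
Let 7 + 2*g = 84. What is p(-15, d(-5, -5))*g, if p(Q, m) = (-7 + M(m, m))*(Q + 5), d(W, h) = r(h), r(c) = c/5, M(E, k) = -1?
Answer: 3080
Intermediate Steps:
r(c) = c/5 (r(c) = c*(⅕) = c/5)
d(W, h) = h/5
p(Q, m) = -40 - 8*Q (p(Q, m) = (-7 - 1)*(Q + 5) = -8*(5 + Q) = -40 - 8*Q)
g = 77/2 (g = -7/2 + (½)*84 = -7/2 + 42 = 77/2 ≈ 38.500)
p(-15, d(-5, -5))*g = (-40 - 8*(-15))*(77/2) = (-40 + 120)*(77/2) = 80*(77/2) = 3080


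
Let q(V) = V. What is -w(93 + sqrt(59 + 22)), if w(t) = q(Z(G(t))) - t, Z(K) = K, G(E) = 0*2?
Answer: 102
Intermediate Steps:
G(E) = 0
w(t) = -t (w(t) = 0 - t = -t)
-w(93 + sqrt(59 + 22)) = -(-1)*(93 + sqrt(59 + 22)) = -(-1)*(93 + sqrt(81)) = -(-1)*(93 + 9) = -(-1)*102 = -1*(-102) = 102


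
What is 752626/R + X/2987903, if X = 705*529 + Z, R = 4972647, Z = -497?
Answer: 4100825913134/14857786889241 ≈ 0.27601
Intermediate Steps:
X = 372448 (X = 705*529 - 497 = 372945 - 497 = 372448)
752626/R + X/2987903 = 752626/4972647 + 372448/2987903 = 4100825913134/14857786889241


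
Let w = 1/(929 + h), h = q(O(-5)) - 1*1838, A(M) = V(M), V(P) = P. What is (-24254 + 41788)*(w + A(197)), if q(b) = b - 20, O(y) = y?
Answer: 1613101699/467 ≈ 3.4542e+6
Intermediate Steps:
q(b) = -20 + b
A(M) = M
h = -1863 (h = (-20 - 5) - 1*1838 = -25 - 1838 = -1863)
w = -1/934 (w = 1/(929 - 1863) = 1/(-934) = -1/934 ≈ -0.0010707)
(-24254 + 41788)*(w + A(197)) = (-24254 + 41788)*(-1/934 + 197) = 17534*(183997/934) = 1613101699/467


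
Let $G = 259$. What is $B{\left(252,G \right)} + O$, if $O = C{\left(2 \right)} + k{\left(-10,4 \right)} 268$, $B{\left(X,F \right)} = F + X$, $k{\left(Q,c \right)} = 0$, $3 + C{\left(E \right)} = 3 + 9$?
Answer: $520$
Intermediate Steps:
$C{\left(E \right)} = 9$ ($C{\left(E \right)} = -3 + \left(3 + 9\right) = -3 + 12 = 9$)
$O = 9$ ($O = 9 + 0 \cdot 268 = 9 + 0 = 9$)
$B{\left(252,G \right)} + O = \left(259 + 252\right) + 9 = 511 + 9 = 520$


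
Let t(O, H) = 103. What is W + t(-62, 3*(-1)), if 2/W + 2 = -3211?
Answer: 330937/3213 ≈ 103.00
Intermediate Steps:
W = -2/3213 (W = 2/(-2 - 3211) = 2/(-3213) = 2*(-1/3213) = -2/3213 ≈ -0.00062247)
W + t(-62, 3*(-1)) = -2/3213 + 103 = 330937/3213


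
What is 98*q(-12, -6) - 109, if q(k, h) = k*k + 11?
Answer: 15081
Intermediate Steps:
q(k, h) = 11 + k² (q(k, h) = k² + 11 = 11 + k²)
98*q(-12, -6) - 109 = 98*(11 + (-12)²) - 109 = 98*(11 + 144) - 109 = 98*155 - 109 = 15190 - 109 = 15081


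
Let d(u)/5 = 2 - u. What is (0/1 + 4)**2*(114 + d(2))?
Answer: 1824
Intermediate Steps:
d(u) = 10 - 5*u (d(u) = 5*(2 - u) = 10 - 5*u)
(0/1 + 4)**2*(114 + d(2)) = (0/1 + 4)**2*(114 + (10 - 5*2)) = (0*1 + 4)**2*(114 + (10 - 10)) = (0 + 4)**2*(114 + 0) = 4**2*114 = 16*114 = 1824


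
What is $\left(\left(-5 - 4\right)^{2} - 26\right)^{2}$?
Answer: $3025$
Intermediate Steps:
$\left(\left(-5 - 4\right)^{2} - 26\right)^{2} = \left(\left(-9\right)^{2} - 26\right)^{2} = \left(81 - 26\right)^{2} = 55^{2} = 3025$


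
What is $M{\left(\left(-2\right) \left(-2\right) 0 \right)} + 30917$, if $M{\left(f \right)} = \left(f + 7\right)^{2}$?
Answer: $30966$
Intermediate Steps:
$M{\left(f \right)} = \left(7 + f\right)^{2}$
$M{\left(\left(-2\right) \left(-2\right) 0 \right)} + 30917 = \left(7 + \left(-2\right) \left(-2\right) 0\right)^{2} + 30917 = \left(7 + 4 \cdot 0\right)^{2} + 30917 = \left(7 + 0\right)^{2} + 30917 = 7^{2} + 30917 = 49 + 30917 = 30966$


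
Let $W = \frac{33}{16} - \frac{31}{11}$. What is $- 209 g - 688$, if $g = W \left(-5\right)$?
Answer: $- \frac{23643}{16} \approx -1477.7$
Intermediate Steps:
$W = - \frac{133}{176}$ ($W = 33 \cdot \frac{1}{16} - \frac{31}{11} = \frac{33}{16} - \frac{31}{11} = - \frac{133}{176} \approx -0.75568$)
$g = \frac{665}{176}$ ($g = \left(- \frac{133}{176}\right) \left(-5\right) = \frac{665}{176} \approx 3.7784$)
$- 209 g - 688 = \left(-209\right) \frac{665}{176} - 688 = - \frac{12635}{16} - 688 = - \frac{23643}{16}$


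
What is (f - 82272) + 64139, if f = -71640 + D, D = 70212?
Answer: -19561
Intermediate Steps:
f = -1428 (f = -71640 + 70212 = -1428)
(f - 82272) + 64139 = (-1428 - 82272) + 64139 = -83700 + 64139 = -19561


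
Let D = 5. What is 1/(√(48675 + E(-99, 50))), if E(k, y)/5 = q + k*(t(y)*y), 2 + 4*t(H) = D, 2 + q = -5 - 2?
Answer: √120270/60135 ≈ 0.0057670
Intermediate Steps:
q = -9 (q = -2 + (-5 - 2) = -2 - 7 = -9)
t(H) = ¾ (t(H) = -½ + (¼)*5 = -½ + 5/4 = ¾)
E(k, y) = -45 + 15*k*y/4 (E(k, y) = 5*(-9 + k*(3*y/4)) = 5*(-9 + 3*k*y/4) = -45 + 15*k*y/4)
1/(√(48675 + E(-99, 50))) = 1/(√(48675 + (-45 + (15/4)*(-99)*50))) = 1/(√(48675 + (-45 - 37125/2))) = 1/(√(48675 - 37215/2)) = 1/(√(60135/2)) = 1/(√120270/2) = √120270/60135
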